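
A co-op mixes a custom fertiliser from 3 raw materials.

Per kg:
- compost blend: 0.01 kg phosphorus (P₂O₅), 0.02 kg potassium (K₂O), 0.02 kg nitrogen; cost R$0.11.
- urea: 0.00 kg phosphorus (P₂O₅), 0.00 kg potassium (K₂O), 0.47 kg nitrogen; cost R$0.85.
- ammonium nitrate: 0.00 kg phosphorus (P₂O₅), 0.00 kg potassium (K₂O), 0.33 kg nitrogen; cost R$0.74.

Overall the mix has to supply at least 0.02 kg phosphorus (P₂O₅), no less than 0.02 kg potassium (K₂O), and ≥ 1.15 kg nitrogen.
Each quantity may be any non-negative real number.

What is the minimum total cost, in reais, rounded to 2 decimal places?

R$2.23

Set it up as a linear program. Let x1 = kg of compost blend, x2 = kg of urea, x3 = kg of ammonium nitrate.
Minimise 0.11x1 + 0.85x2 + 0.74x3 with:
  0.01x1 ≥ 0.02   (phosphorus (P₂O₅))
  0.02x1 ≥ 0.02   (potassium (K₂O))
  0.02x1 + 0.47x2 + 0.33x3 ≥ 1.15   (nitrogen)
  x1, x2, x3 ≥ 0.
The minimum-cost mix takes nothing from ammonium nitrate — only compost blend, urea. Binding constraints: phosphorus (P₂O₅) and nitrogen.
That vertex is x1 = 2, x2 = 2.362.
Hence cost = 0.11·2 + 0.85·2.362 = R$2.2277.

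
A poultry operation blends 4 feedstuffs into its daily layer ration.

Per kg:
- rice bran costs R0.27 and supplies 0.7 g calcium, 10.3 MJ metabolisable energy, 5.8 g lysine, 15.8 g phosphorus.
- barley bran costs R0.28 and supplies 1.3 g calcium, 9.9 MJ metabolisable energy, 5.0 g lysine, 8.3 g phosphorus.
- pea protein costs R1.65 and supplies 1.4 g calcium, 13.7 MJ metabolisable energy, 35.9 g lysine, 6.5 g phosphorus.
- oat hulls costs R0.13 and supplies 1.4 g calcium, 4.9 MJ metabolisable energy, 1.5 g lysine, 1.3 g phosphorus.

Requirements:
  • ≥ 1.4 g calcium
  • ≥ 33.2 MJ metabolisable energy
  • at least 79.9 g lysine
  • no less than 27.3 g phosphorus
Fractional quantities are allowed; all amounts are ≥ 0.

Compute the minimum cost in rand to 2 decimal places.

Let x1 = kg of rice bran, x2 = kg of barley bran, x3 = kg of pea protein, x4 = kg of oat hulls.
Minimise 0.27x1 + 0.28x2 + 1.65x3 + 0.13x4 s.t.:
  0.7x1 + 1.3x2 + 1.4x3 + 1.4x4 ≥ 1.4   (calcium)
  10.3x1 + 9.9x2 + 13.7x3 + 4.9x4 ≥ 33.2   (metabolisable energy)
  5.8x1 + 5x2 + 35.9x3 + 1.5x4 ≥ 79.9   (lysine)
  15.8x1 + 8.3x2 + 6.5x3 + 1.3x4 ≥ 27.3   (phosphorus)
  x1, x2, x3, x4 ≥ 0.
The minimum-cost mix takes nothing from barley bran, oat hulls — only rice bran, pea protein. Binding constraints: lysine and phosphorus.
Solving gives x1 = 0.8701, x3 = 2.085.
Total cost: 0.27·0.8701 + 1.65·2.085 = 3.6752.

R3.68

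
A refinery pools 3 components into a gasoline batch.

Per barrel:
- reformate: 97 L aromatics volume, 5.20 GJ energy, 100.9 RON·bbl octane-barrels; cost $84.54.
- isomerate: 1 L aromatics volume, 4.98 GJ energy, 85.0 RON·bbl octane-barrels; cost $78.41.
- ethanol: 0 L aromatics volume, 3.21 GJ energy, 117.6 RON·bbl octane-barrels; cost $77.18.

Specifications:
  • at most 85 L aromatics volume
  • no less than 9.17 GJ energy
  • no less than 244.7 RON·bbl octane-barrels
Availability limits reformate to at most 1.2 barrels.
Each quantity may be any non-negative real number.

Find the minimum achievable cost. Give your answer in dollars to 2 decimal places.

Let x1 = barrels of reformate, x2 = barrels of isomerate, x3 = barrels of ethanol.
Minimise 84.54x1 + 78.41x2 + 77.18x3 with:
  97x1 + 1x2 ≤ 85   (aromatics volume)
  5.2x1 + 4.98x2 + 3.21x3 ≥ 9.17   (energy)
  100.9x1 + 85x2 + 117.6x3 ≥ 244.7   (octane-barrels)
  x1 ≤ 1.2
  x1, x2, x3 ≥ 0.
All 3 inputs are positive at the optimum. The aromatics volume, energy, octane-barrels requirements are met with equality.
That vertex is x1 = 0.87493, x2 = 0.13187, x3 = 1.2348.
Total cost: 84.54·0.87493 + 78.41·0.13187 + 77.18·1.2348 = 179.6084.

$179.61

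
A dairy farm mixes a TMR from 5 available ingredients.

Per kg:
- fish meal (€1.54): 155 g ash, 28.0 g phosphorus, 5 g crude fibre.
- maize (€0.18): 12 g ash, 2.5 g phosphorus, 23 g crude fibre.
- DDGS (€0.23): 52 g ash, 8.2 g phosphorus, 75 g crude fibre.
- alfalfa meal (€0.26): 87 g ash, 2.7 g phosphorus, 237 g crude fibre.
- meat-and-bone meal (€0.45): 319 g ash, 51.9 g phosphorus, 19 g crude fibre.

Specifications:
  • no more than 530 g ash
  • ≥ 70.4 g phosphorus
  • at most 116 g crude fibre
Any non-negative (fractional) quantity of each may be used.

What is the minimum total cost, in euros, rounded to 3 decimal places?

This is a linear program. Let x1 = kg of fish meal, x2 = kg of maize, x3 = kg of DDGS, x4 = kg of alfalfa meal, x5 = kg of meat-and-bone meal.
min 1.54x1 + 0.18x2 + 0.23x3 + 0.26x4 + 0.45x5 s.t.:
  155x1 + 12x2 + 52x3 + 87x4 + 319x5 ≤ 530   (ash)
  28x1 + 2.5x2 + 8.2x3 + 2.7x4 + 51.9x5 ≥ 70.4   (phosphorus)
  5x1 + 23x2 + 75x3 + 237x4 + 19x5 ≤ 116   (crude fibre)
  x1, x2, x3, x4, x5 ≥ 0.
The cheapest feasible vertex uses only meat-and-bone meal; fish meal, maize, DDGS, alfalfa meal are not used. There the phosphorus constraint is tight.
So meat-and-bone meal = 1.356 kg.
Objective = 0.45·1.356 = 0.61020.

€0.610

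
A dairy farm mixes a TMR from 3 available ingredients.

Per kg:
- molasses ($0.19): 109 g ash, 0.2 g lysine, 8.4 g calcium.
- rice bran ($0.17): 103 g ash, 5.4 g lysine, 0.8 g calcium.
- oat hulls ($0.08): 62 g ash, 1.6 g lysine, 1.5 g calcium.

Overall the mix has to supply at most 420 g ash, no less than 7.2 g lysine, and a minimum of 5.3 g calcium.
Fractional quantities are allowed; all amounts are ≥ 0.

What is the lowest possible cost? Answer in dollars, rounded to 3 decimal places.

Let x1 = kg of molasses, x2 = kg of rice bran, x3 = kg of oat hulls.
Minimize 0.19x1 + 0.17x2 + 0.08x3 s.t.:
  109x1 + 103x2 + 62x3 ≤ 420   (ash)
  0.2x1 + 5.4x2 + 1.6x3 ≥ 7.2   (lysine)
  8.4x1 + 0.8x2 + 1.5x3 ≥ 5.3   (calcium)
  x1, x2, x3 ≥ 0.
The optimal basis is {molasses, rice bran}; oat hulls drops out. The lysine and calcium requirements are met with equality.
Solving gives x1 = 0.5058, x2 = 1.315.
Objective = 0.19·0.5058 + 0.17·1.315 = 0.31965.

$0.320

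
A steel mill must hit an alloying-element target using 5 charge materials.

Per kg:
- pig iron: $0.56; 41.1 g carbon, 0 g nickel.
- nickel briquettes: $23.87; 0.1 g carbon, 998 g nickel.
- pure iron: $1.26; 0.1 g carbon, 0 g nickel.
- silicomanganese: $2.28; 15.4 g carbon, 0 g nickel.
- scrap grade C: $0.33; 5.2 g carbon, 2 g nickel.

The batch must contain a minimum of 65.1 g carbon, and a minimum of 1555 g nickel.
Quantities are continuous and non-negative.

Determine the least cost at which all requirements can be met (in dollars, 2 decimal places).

Let x1 = kg of pig iron, x2 = kg of nickel briquettes, x3 = kg of pure iron, x4 = kg of silicomanganese, x5 = kg of scrap grade C.
Minimise 0.56x1 + 23.87x2 + 1.26x3 + 2.28x4 + 0.33x5 subject to:
  41.1x1 + 0.1x2 + 0.1x3 + 15.4x4 + 5.2x5 ≥ 65.1   (carbon)
  998x2 + 2x5 ≥ 1555   (nickel)
  x1, x2, x3, x4, x5 ≥ 0.
The minimum-cost mix takes nothing from pure iron, silicomanganese, scrap grade C — only pig iron, nickel briquettes. The carbon and nickel requirements are met with equality.
Solving gives x1 = 1.5802, x2 = 1.5581.
Cost = 0.56·1.5802 + 23.87·1.5581 = 38.0768.

$38.08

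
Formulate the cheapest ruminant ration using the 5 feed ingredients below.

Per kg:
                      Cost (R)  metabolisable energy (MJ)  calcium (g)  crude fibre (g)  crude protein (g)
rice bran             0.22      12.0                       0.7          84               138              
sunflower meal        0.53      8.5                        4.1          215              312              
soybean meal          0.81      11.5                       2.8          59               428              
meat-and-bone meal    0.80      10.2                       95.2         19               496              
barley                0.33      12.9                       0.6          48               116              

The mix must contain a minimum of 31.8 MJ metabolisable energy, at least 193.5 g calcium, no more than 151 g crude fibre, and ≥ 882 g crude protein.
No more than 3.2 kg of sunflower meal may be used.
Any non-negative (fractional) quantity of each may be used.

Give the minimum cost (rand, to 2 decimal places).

R1.82

Let x1 = kg of rice bran, x2 = kg of sunflower meal, x3 = kg of soybean meal, x4 = kg of meat-and-bone meal, x5 = kg of barley.
min 0.22x1 + 0.53x2 + 0.81x3 + 0.8x4 + 0.33x5 subject to:
  12x1 + 8.5x2 + 11.5x3 + 10.2x4 + 12.9x5 ≥ 31.8   (metabolisable energy)
  0.7x1 + 4.1x2 + 2.8x3 + 95.2x4 + 0.6x5 ≥ 193.5   (calcium)
  84x1 + 215x2 + 59x3 + 19x4 + 48x5 ≤ 151   (crude fibre)
  138x1 + 312x2 + 428x3 + 496x4 + 116x5 ≥ 882   (crude protein)
  x2 ≤ 3.2
  x1, x2, x3, x4, x5 ≥ 0.
The cheapest feasible vertex uses only rice bran, meat-and-bone meal; sunflower meal, soybean meal, barley are not used. There the metabolisable energy and calcium constraints are tight.
Solving gives x1 = 0.9281, x4 = 2.026.
Objective = 0.22·0.9281 + 0.8·2.026 = 1.82498.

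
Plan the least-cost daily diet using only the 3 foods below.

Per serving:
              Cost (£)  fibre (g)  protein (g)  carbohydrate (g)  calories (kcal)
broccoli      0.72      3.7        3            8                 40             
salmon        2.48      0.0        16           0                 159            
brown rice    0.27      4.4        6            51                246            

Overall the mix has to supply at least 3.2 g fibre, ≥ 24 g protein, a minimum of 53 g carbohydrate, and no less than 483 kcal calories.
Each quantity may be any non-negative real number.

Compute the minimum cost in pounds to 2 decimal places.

This is a linear program. Let x1 = servings of broccoli, x2 = servings of salmon, x3 = servings of brown rice.
min 0.72x1 + 2.48x2 + 0.27x3 s.t.:
  3.7x1 + 4.4x3 ≥ 3.2   (fibre)
  3x1 + 16x2 + 6x3 ≥ 24   (protein)
  8x1 + 51x3 ≥ 53   (carbohydrate)
  40x1 + 159x2 + 246x3 ≥ 483   (calories)
  x1, x2, x3 ≥ 0.
The cheapest feasible vertex uses only brown rice; broccoli, salmon are not used. There the protein constraint is tight.
Solving gives x3 = 4.
Hence cost = 0.27·4 = £1.0800.

£1.08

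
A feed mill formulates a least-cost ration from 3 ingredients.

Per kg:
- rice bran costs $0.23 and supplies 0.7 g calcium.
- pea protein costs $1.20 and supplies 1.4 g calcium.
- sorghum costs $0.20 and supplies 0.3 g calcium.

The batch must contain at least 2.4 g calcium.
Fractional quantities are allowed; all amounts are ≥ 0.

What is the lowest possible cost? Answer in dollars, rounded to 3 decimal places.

$0.789

Let x1 = kg of rice bran, x2 = kg of pea protein, x3 = kg of sorghum.
min 0.23x1 + 1.2x2 + 0.2x3 s.t.:
  0.7x1 + 1.4x2 + 0.3x3 ≥ 2.4   (calcium)
  x1, x2, x3 ≥ 0.
At the optimum only rice bran is positive (pea protein, sorghum = 0). There the calcium constraint is tight.
Solving gives x1 = 3.429.
Hence cost = 0.23·3.429 = $0.78867.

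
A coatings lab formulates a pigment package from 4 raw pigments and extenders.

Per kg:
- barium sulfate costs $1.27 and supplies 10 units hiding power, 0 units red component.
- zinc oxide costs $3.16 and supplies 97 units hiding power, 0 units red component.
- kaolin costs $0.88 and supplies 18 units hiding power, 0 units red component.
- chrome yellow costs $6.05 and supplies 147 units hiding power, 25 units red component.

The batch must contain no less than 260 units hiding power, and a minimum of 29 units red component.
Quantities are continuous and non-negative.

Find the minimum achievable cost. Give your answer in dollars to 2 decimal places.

Set it up as a linear program. Let x1 = kg of barium sulfate, x2 = kg of zinc oxide, x3 = kg of kaolin, x4 = kg of chrome yellow.
min 1.27x1 + 3.16x2 + 0.88x3 + 6.05x4 with:
  10x1 + 97x2 + 18x3 + 147x4 ≥ 260   (hiding power)
  25x4 ≥ 29   (red component)
  x1, x2, x3, x4 ≥ 0.
The optimal basis is {zinc oxide, chrome yellow}; barium sulfate, kaolin drop out. The hiding power and red component requirements are met with equality.
Solving gives x2 = 0.9225, x4 = 1.16.
Cost = 3.16·0.9225 + 6.05·1.16 = 9.9331.

$9.93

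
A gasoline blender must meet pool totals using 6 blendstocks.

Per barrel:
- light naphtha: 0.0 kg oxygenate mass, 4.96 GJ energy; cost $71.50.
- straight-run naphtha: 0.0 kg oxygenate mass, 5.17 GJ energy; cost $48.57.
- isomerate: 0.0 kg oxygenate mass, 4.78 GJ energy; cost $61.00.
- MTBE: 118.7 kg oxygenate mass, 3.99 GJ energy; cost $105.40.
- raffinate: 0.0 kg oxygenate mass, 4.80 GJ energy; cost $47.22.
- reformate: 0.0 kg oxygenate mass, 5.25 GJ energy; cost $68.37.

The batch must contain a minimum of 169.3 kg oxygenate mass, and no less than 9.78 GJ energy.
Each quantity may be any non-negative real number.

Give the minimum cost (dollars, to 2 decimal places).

$188.75

Treat it as an LP. Let x1 = barrels of light naphtha, x2 = barrels of straight-run naphtha, x3 = barrels of isomerate, x4 = barrels of MTBE, x5 = barrels of raffinate, x6 = barrels of reformate.
min 71.5x1 + 48.57x2 + 61x3 + 105.4x4 + 47.22x5 + 68.37x6 s.t.:
  118.7x4 ≥ 169.3   (oxygenate mass)
  4.96x1 + 5.17x2 + 4.78x3 + 3.99x4 + 4.8x5 + 5.25x6 ≥ 9.78   (energy)
  x1, x2, x3, x4, x5, x6 ≥ 0.
The cheapest feasible vertex uses only straight-run naphtha, MTBE; light naphtha, isomerate, raffinate, reformate are not used. There the oxygenate mass and energy constraints are tight.
That vertex is x2 = 0.79093, x4 = 1.4263.
Objective = 48.57·0.79093 + 105.4·1.4263 = 188.7475.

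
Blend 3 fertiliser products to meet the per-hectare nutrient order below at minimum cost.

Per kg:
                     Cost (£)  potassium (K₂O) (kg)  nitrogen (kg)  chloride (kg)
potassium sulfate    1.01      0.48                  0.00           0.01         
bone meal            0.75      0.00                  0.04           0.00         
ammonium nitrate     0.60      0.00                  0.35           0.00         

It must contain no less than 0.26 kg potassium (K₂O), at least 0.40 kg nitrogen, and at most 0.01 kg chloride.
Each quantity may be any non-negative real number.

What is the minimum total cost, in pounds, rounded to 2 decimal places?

This is a linear program. Let x1 = kg of potassium sulfate, x2 = kg of bone meal, x3 = kg of ammonium nitrate.
min 1.01x1 + 0.75x2 + 0.6x3 subject to:
  0.48x1 ≥ 0.26   (potassium (K₂O))
  0.04x2 + 0.35x3 ≥ 0.4   (nitrogen)
  0.01x1 ≤ 0.01   (chloride)
  x1, x2, x3 ≥ 0.
The optimal basis is {potassium sulfate, ammonium nitrate}; bone meal drops out. There the potassium (K₂O) and nitrogen constraints are tight.
So potassium sulfate = 0.5417 kg, ammonium nitrate = 1.143 kg.
Objective = 1.01·0.5417 + 0.6·1.143 = 1.2329.

£1.23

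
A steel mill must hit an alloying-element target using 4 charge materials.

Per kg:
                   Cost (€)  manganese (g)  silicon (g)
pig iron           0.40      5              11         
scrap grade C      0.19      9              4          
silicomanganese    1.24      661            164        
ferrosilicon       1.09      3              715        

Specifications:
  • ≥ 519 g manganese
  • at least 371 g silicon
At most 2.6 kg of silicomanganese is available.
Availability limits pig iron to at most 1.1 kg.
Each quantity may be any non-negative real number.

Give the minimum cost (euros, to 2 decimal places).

€1.34

This is a linear program. Let x1 = kg of pig iron, x2 = kg of scrap grade C, x3 = kg of silicomanganese, x4 = kg of ferrosilicon.
Minimize 0.4x1 + 0.19x2 + 1.24x3 + 1.09x4 with:
  5x1 + 9x2 + 661x3 + 3x4 ≥ 519   (manganese)
  11x1 + 4x2 + 164x3 + 715x4 ≥ 371   (silicon)
  x3 ≤ 2.6
  x1 ≤ 1.1
  x1, x2, x3, x4 ≥ 0.
The cheapest feasible vertex uses only silicomanganese, ferrosilicon; pig iron, scrap grade C are not used. Binding constraints: manganese and silicon.
Optimal quantities: silicomanganese = 0.7836 kg, ferrosilicon = 0.3391 kg.
Cost = 1.24·0.7836 + 1.09·0.3391 = 1.3413.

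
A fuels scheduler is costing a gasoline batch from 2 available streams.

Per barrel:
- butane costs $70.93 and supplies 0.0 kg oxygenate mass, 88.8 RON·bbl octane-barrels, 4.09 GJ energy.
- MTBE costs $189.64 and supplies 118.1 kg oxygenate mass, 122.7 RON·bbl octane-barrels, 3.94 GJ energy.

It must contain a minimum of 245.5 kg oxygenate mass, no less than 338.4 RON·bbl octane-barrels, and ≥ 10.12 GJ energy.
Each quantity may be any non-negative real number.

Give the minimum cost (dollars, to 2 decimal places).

$460.78

Let x1 = barrels of butane, x2 = barrels of MTBE.
Minimise 70.93x1 + 189.64x2 subject to:
  118.1x2 ≥ 245.5   (oxygenate mass)
  88.8x1 + 122.7x2 ≥ 338.4   (octane-barrels)
  4.09x1 + 3.94x2 ≥ 10.12   (energy)
  x1, x2 ≥ 0.
Both inputs are positive at the optimum. Binding constraints: oxygenate mass and octane-barrels.
That vertex is x1 = 0.938488, x2 = 2.07875.
Cost = 70.93·0.938488 + 189.64·2.07875 = 460.7811.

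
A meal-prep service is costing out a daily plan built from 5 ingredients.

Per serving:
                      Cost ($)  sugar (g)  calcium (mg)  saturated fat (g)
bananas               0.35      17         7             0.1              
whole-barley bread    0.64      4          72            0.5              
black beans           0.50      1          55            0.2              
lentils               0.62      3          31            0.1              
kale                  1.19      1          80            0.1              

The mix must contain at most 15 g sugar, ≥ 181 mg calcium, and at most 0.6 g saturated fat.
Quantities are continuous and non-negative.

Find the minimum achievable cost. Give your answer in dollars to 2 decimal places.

This is a linear program. Let x1 = servings of bananas, x2 = servings of whole-barley bread, x3 = servings of black beans, x4 = servings of lentils, x5 = servings of kale.
Minimise 0.35x1 + 0.64x2 + 0.5x3 + 0.62x4 + 1.19x5 subject to:
  17x1 + 4x2 + 1x3 + 3x4 + 1x5 ≤ 15   (sugar)
  7x1 + 72x2 + 55x3 + 31x4 + 80x5 ≥ 181   (calcium)
  0.1x1 + 0.5x2 + 0.2x3 + 0.1x4 + 0.1x5 ≤ 0.6   (saturated fat)
  x1, x2, x3, x4, x5 ≥ 0.
The minimum-cost mix takes nothing from bananas, whole-barley bread, lentils — only black beans, kale. There the calcium and saturated fat constraints are tight.
That vertex is x3 = 2.848, x5 = 0.3048.
Total cost: 0.5·2.848 + 1.19·0.3048 = 1.7867.

$1.79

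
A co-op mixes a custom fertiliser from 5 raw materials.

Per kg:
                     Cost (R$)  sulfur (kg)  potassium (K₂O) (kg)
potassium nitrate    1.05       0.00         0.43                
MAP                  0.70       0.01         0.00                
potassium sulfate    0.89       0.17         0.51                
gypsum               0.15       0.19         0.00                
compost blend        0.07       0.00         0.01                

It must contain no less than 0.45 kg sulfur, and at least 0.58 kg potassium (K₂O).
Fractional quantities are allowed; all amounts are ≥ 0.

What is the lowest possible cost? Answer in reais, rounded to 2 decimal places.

Let x1 = kg of potassium nitrate, x2 = kg of MAP, x3 = kg of potassium sulfate, x4 = kg of gypsum, x5 = kg of compost blend.
Minimize 1.05x1 + 0.7x2 + 0.89x3 + 0.15x4 + 0.07x5 subject to:
  0.01x2 + 0.17x3 + 0.19x4 ≥ 0.45   (sulfur)
  0.43x1 + 0.51x3 + 0.01x5 ≥ 0.58   (potassium (K₂O))
  x1, x2, x3, x4, x5 ≥ 0.
The cheapest feasible vertex uses only potassium sulfate, gypsum; potassium nitrate, MAP, compost blend are not used. Binding constraints: sulfur and potassium (K₂O).
That vertex is x3 = 1.137, x4 = 1.351.
Total cost: 0.89·1.137 + 0.15·1.351 = 1.2146.

R$1.21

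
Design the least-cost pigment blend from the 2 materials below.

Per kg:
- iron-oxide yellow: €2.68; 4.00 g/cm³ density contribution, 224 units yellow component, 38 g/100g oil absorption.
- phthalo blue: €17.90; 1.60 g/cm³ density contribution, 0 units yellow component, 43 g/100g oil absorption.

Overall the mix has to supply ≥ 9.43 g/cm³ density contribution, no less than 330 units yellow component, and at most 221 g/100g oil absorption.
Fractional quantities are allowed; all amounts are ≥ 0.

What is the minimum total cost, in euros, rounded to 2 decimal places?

€6.32

Treat it as an LP. Let x1 = kg of iron-oxide yellow, x2 = kg of phthalo blue.
Minimize 2.68x1 + 17.9x2 subject to:
  4x1 + 1.6x2 ≥ 9.43   (density contribution)
  224x1 ≥ 330   (yellow component)
  38x1 + 43x2 ≤ 221   (oil absorption)
  x1, x2 ≥ 0.
The cheapest feasible vertex uses only iron-oxide yellow; phthalo blue is not used. Binding constraint: density contribution.
Optimal quantities: iron-oxide yellow = 2.357 kg.
Total cost: 2.68·2.357 = 6.3168.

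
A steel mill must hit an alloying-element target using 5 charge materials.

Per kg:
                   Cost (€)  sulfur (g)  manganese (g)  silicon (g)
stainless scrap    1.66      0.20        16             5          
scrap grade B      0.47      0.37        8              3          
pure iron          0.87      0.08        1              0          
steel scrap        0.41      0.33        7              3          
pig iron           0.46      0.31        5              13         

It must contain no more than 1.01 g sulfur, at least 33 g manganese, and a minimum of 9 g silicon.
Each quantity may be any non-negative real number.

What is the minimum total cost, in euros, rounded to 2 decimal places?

Let x1 = kg of stainless scrap, x2 = kg of scrap grade B, x3 = kg of pure iron, x4 = kg of steel scrap, x5 = kg of pig iron.
Minimise 1.66x1 + 0.47x2 + 0.87x3 + 0.41x4 + 0.46x5 s.t.:
  0.2x1 + 0.37x2 + 0.08x3 + 0.33x4 + 0.31x5 ≤ 1.01   (sulfur)
  16x1 + 8x2 + 1x3 + 7x4 + 5x5 ≥ 33   (manganese)
  5x1 + 3x2 + 3x4 + 13x5 ≥ 9   (silicon)
  x1, x2, x3, x4, x5 ≥ 0.
The minimum-cost mix takes nothing from pure iron, steel scrap, pig iron — only stainless scrap, scrap grade B. Binding constraints: sulfur and manganese.
So stainless scrap = 0.956 kg, scrap grade B = 2.213 kg.
Total cost: 1.66·0.956 + 0.47·2.213 = 2.6271.

€2.63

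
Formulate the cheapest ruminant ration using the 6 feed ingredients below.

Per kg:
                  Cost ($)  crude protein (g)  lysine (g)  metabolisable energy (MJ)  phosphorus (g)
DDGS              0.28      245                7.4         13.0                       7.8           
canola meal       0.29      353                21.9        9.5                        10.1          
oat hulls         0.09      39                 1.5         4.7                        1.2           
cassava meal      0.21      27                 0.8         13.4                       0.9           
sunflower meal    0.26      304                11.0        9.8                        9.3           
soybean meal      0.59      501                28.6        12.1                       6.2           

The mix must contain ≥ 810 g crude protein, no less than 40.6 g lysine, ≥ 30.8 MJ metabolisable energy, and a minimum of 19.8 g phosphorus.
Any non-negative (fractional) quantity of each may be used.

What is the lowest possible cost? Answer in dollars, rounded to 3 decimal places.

Let x1 = kg of DDGS, x2 = kg of canola meal, x3 = kg of oat hulls, x4 = kg of cassava meal, x5 = kg of sunflower meal, x6 = kg of soybean meal.
Minimise 0.28x1 + 0.29x2 + 0.09x3 + 0.21x4 + 0.26x5 + 0.59x6 s.t.:
  245x1 + 353x2 + 39x3 + 27x4 + 304x5 + 501x6 ≥ 810   (crude protein)
  7.4x1 + 21.9x2 + 1.5x3 + 0.8x4 + 11x5 + 28.6x6 ≥ 40.6   (lysine)
  13x1 + 9.5x2 + 4.7x3 + 13.4x4 + 9.8x5 + 12.1x6 ≥ 30.8   (metabolisable energy)
  7.8x1 + 10.1x2 + 1.2x3 + 0.9x4 + 9.3x5 + 6.2x6 ≥ 19.8   (phosphorus)
  x1, x2, x3, x4, x5, x6 ≥ 0.
At the optimum only DDGS, canola meal, cassava meal are positive (oat hulls, sunflower meal, soybean meal = 0). Binding constraints: crude protein, lysine, metabolisable energy.
Solving gives x1 = 1.227, x2 = 1.436, x4 = 0.08976.
Cost = 0.28·1.227 + 0.29·1.436 + 0.21·0.08976 = 0.77885.

$0.779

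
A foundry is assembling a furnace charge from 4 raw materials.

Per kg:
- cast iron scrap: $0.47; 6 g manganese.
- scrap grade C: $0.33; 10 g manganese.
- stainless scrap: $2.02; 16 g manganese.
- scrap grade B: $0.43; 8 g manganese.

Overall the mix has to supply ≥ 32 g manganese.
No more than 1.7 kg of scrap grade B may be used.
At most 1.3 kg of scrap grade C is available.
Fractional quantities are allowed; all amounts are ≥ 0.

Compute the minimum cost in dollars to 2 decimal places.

$1.58

This is a linear program. Let x1 = kg of cast iron scrap, x2 = kg of scrap grade C, x3 = kg of stainless scrap, x4 = kg of scrap grade B.
min 0.47x1 + 0.33x2 + 2.02x3 + 0.43x4 s.t.:
  6x1 + 10x2 + 16x3 + 8x4 ≥ 32   (manganese)
  x4 ≤ 1.7
  x2 ≤ 1.3
  x1, x2, x3, x4 ≥ 0.
The cheapest feasible vertex uses only cast iron scrap, scrap grade C, scrap grade B; stainless scrap is not used. The manganese, the scrap grade B cap, the scrap grade C cap requirements are met with equality.
Solving gives x1 = 0.9, x2 = 1.3, x4 = 1.7.
Total cost: 0.47·0.9 + 0.33·1.3 + 0.43·1.7 = 1.5830.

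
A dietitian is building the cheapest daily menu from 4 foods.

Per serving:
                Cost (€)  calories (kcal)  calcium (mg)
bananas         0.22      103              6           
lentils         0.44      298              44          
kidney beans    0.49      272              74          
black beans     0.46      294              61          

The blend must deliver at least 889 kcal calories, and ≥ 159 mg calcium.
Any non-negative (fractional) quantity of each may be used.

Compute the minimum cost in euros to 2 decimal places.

Set it up as a linear program. Let x1 = servings of bananas, x2 = servings of lentils, x3 = servings of kidney beans, x4 = servings of black beans.
Minimize 0.22x1 + 0.44x2 + 0.49x3 + 0.46x4 subject to:
  103x1 + 298x2 + 272x3 + 294x4 ≥ 889   (calories)
  6x1 + 44x2 + 74x3 + 61x4 ≥ 159   (calcium)
  x1, x2, x3, x4 ≥ 0.
The minimum-cost mix takes nothing from bananas, kidney beans — only lentils, black beans. The calories and calcium requirements are met with equality.
Solving gives x2 = 1.428, x4 = 1.577.
Cost = 0.44·1.428 + 0.46·1.577 = 1.3537.

€1.35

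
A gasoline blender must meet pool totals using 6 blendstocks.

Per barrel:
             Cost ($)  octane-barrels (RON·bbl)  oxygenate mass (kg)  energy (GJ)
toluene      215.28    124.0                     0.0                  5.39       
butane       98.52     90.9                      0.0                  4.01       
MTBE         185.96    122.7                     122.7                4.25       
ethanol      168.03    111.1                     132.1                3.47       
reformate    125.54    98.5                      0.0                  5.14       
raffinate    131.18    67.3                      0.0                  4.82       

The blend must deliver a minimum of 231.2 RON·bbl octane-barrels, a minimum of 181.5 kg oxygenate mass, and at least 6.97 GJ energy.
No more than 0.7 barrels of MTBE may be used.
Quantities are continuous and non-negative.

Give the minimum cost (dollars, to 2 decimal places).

$316.00

Let x1 = barrels of toluene, x2 = barrels of butane, x3 = barrels of MTBE, x4 = barrels of ethanol, x5 = barrels of reformate, x6 = barrels of raffinate.
Minimize 215.28x1 + 98.52x2 + 185.96x3 + 168.03x4 + 125.54x5 + 131.18x6 subject to:
  124x1 + 90.9x2 + 122.7x3 + 111.1x4 + 98.5x5 + 67.3x6 ≥ 231.2   (octane-barrels)
  122.7x3 + 132.1x4 ≥ 181.5   (oxygenate mass)
  5.39x1 + 4.01x2 + 4.25x3 + 3.47x4 + 5.14x5 + 4.82x6 ≥ 6.97   (energy)
  x3 ≤ 0.7
  x1, x2, x3, x4, x5, x6 ≥ 0.
The minimum-cost mix takes nothing from toluene, MTBE, reformate, raffinate — only butane, ethanol. There the octane-barrels and oxygenate mass constraints are tight.
So butane = 0.864171 barrels, ethanol = 1.37396 barrels.
Objective = 98.52·0.864171 + 168.03·1.37396 = 316.0046.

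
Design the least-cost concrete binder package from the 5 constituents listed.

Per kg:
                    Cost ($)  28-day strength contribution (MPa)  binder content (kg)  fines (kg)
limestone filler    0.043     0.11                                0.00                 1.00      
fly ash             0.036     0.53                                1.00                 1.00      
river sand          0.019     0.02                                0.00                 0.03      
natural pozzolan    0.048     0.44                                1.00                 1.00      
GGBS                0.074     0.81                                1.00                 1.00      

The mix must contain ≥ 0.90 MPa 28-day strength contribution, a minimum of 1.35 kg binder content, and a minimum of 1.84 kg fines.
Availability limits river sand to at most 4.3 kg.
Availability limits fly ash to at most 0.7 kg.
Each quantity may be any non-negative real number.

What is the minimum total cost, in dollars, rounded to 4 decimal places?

$0.0818

This is a linear program. Let x1 = kg of limestone filler, x2 = kg of fly ash, x3 = kg of river sand, x4 = kg of natural pozzolan, x5 = kg of GGBS.
min 0.043x1 + 0.036x2 + 0.019x3 + 0.048x4 + 0.074x5 subject to:
  0.11x1 + 0.53x2 + 0.02x3 + 0.44x4 + 0.81x5 ≥ 0.9   (28-day strength contribution)
  1x2 + 1x4 + 1x5 ≥ 1.35   (binder content)
  1x1 + 1x2 + 0.03x3 + 1x4 + 1x5 ≥ 1.84   (fines)
  x3 ≤ 4.3
  x2 ≤ 0.7
  x1, x2, x3, x4, x5 ≥ 0.
The cheapest feasible vertex uses only fly ash, natural pozzolan, GGBS; limestone filler, river sand are not used. The 28-day strength contribution, fines, the fly ash cap requirements are met with equality.
So fly ash = 0.7 kg, natural pozzolan = 1.066 kg, GGBS = 0.07405 kg.
Hence cost = 0.036·0.7 + 0.048·1.066 + 0.074·0.07405 = $0.081848.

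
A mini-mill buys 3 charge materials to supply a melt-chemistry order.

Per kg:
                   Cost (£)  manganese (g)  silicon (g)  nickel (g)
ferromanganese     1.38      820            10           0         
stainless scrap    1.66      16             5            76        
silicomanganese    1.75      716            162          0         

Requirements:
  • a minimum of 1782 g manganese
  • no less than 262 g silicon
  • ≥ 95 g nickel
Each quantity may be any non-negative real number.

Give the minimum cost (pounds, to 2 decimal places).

£5.87

Treat it as an LP. Let x1 = kg of ferromanganese, x2 = kg of stainless scrap, x3 = kg of silicomanganese.
Minimise 1.38x1 + 1.66x2 + 1.75x3 with:
  820x1 + 16x2 + 716x3 ≥ 1782   (manganese)
  10x1 + 5x2 + 162x3 ≥ 262   (silicon)
  76x2 ≥ 95   (nickel)
  x1, x2, x3 ≥ 0.
The optimal mix uses every input. There the manganese, silicon, nickel constraints are tight.
Optimal quantities: ferromanganese = 0.8142 kg, stainless scrap = 1.25 kg, silicomanganese = 1.528 kg.
Objective = 1.38·0.8142 + 1.66·1.25 + 1.75·1.528 = 5.8726.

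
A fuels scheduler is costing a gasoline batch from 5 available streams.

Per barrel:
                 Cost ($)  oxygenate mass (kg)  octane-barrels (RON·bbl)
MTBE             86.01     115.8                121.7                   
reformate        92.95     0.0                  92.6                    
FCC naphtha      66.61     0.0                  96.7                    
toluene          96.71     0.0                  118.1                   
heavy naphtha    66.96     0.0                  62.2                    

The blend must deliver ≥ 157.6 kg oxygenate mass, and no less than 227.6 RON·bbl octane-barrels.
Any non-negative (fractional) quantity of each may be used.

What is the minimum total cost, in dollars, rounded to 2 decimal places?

Set it up as a linear program. Let x1 = barrels of MTBE, x2 = barrels of reformate, x3 = barrels of FCC naphtha, x4 = barrels of toluene, x5 = barrels of heavy naphtha.
Minimize 86.01x1 + 92.95x2 + 66.61x3 + 96.71x4 + 66.96x5 with:
  115.8x1 ≥ 157.6   (oxygenate mass)
  121.7x1 + 92.6x2 + 96.7x3 + 118.1x4 + 62.2x5 ≥ 227.6   (octane-barrels)
  x1, x2, x3, x4, x5 ≥ 0.
The cheapest feasible vertex uses only MTBE, FCC naphtha; reformate, toluene, heavy naphtha are not used. Binding constraints: oxygenate mass and octane-barrels.
So MTBE = 1.36097 barrels, FCC naphtha = 0.640851 barrels.
Total cost: 86.01·1.36097 + 66.61·0.640851 = 159.7441.

$159.74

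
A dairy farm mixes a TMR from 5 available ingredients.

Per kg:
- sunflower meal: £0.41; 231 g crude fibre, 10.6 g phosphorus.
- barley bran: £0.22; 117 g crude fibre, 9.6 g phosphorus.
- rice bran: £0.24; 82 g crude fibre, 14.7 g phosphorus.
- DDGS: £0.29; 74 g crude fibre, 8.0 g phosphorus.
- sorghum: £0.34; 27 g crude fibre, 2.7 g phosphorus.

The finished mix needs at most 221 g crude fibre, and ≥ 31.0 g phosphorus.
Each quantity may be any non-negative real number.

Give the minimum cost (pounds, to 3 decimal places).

£0.506

This is a linear program. Let x1 = kg of sunflower meal, x2 = kg of barley bran, x3 = kg of rice bran, x4 = kg of DDGS, x5 = kg of sorghum.
min 0.41x1 + 0.22x2 + 0.24x3 + 0.29x4 + 0.34x5 s.t.:
  231x1 + 117x2 + 82x3 + 74x4 + 27x5 ≤ 221   (crude fibre)
  10.6x1 + 9.6x2 + 14.7x3 + 8x4 + 2.7x5 ≥ 31   (phosphorus)
  x1, x2, x3, x4, x5 ≥ 0.
The cheapest feasible vertex uses only rice bran; sunflower meal, barley bran, DDGS, sorghum are not used. The phosphorus requirement is met with equality.
Optimal quantities: rice bran = 2.109 kg.
Cost = 0.24·2.109 = 0.50616.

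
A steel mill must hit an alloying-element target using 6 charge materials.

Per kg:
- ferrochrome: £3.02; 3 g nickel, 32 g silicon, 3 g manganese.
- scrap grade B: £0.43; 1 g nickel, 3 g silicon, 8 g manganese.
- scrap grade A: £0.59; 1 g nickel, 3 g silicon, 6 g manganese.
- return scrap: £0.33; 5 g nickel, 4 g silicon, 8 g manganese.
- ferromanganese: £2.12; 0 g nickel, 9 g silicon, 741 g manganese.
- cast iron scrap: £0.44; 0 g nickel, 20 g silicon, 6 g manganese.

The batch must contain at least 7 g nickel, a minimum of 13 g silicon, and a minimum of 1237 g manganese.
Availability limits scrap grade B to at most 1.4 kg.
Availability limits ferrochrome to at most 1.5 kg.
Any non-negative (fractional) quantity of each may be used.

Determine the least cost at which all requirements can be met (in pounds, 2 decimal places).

£3.97

Treat it as an LP. Let x1 = kg of ferrochrome, x2 = kg of scrap grade B, x3 = kg of scrap grade A, x4 = kg of return scrap, x5 = kg of ferromanganese, x6 = kg of cast iron scrap.
min 3.02x1 + 0.43x2 + 0.59x3 + 0.33x4 + 2.12x5 + 0.44x6 subject to:
  3x1 + 1x2 + 1x3 + 5x4 ≥ 7   (nickel)
  32x1 + 3x2 + 3x3 + 4x4 + 9x5 + 20x6 ≥ 13   (silicon)
  3x1 + 8x2 + 6x3 + 8x4 + 741x5 + 6x6 ≥ 1237   (manganese)
  x2 ≤ 1.4
  x1 ≤ 1.5
  x1, x2, x3, x4, x5, x6 ≥ 0.
The optimal basis is {return scrap, ferromanganese}; ferrochrome, scrap grade B, scrap grade A, cast iron scrap drop out. The nickel and manganese requirements are met with equality.
That vertex is x4 = 1.4, x5 = 1.654.
Total cost: 0.33·1.4 + 2.12·1.654 = 3.9685.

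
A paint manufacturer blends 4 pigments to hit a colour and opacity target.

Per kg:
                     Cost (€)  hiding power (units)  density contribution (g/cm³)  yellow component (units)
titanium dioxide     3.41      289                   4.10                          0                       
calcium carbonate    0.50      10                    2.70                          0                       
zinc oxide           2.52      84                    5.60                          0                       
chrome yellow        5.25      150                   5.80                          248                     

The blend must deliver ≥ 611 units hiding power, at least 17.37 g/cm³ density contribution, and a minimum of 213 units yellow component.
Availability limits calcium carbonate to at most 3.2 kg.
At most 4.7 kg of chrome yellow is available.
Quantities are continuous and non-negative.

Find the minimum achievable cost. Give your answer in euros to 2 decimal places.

This is a linear program. Let x1 = kg of titanium dioxide, x2 = kg of calcium carbonate, x3 = kg of zinc oxide, x4 = kg of chrome yellow.
Minimize 3.41x1 + 0.5x2 + 2.52x3 + 5.25x4 s.t.:
  289x1 + 10x2 + 84x3 + 150x4 ≥ 611   (hiding power)
  4.1x1 + 2.7x2 + 5.6x3 + 5.8x4 ≥ 17.37   (density contribution)
  248x4 ≥ 213   (yellow component)
  x2 ≤ 3.2
  x4 ≤ 4.7
  x1, x2, x3, x4 ≥ 0.
The optimal basis is {titanium dioxide, calcium carbonate, chrome yellow}; zinc oxide drops out. The hiding power, density contribution, yellow component requirements are met with equality.
So titanium dioxide = 1.593 kg, calcium carbonate = 2.169 kg, chrome yellow = 0.8589 kg.
Total cost: 3.41·1.593 + 0.5·2.169 + 5.25·0.8589 = 11.0259.

€11.03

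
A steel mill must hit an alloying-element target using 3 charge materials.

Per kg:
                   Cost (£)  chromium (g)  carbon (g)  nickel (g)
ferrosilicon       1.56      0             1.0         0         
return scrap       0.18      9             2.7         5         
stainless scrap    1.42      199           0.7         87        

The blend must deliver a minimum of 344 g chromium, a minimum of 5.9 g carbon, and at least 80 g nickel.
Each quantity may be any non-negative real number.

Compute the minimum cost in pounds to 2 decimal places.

£2.66

This is a linear program. Let x1 = kg of ferrosilicon, x2 = kg of return scrap, x3 = kg of stainless scrap.
Minimise 1.56x1 + 0.18x2 + 1.42x3 with:
  9x2 + 199x3 ≥ 344   (chromium)
  1x1 + 2.7x2 + 0.7x3 ≥ 5.9   (carbon)
  5x2 + 87x3 ≥ 80   (nickel)
  x1, x2, x3 ≥ 0.
At the optimum only return scrap, stainless scrap are positive (ferrosilicon = 0). Binding constraints: chromium and carbon.
Optimal quantities: return scrap = 1.758 kg, stainless scrap = 1.649 kg.
Hence cost = 0.18·1.758 + 1.42·1.649 = £2.6580.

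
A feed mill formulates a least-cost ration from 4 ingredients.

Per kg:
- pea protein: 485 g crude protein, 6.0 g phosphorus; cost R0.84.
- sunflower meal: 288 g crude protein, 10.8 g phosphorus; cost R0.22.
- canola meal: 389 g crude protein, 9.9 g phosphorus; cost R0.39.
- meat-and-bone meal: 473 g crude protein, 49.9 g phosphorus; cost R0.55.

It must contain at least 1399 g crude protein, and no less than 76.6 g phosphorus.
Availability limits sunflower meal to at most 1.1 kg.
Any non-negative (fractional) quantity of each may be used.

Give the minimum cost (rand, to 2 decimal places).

R1.40

Treat it as an LP. Let x1 = kg of pea protein, x2 = kg of sunflower meal, x3 = kg of canola meal, x4 = kg of meat-and-bone meal.
min 0.84x1 + 0.22x2 + 0.39x3 + 0.55x4 s.t.:
  485x1 + 288x2 + 389x3 + 473x4 ≥ 1399   (crude protein)
  6x1 + 10.8x2 + 9.9x3 + 49.9x4 ≥ 76.6   (phosphorus)
  x2 ≤ 1.1
  x1, x2, x3, x4 ≥ 0.
The minimum-cost mix takes nothing from pea protein — only sunflower meal, canola meal, meat-and-bone meal. The crude protein, phosphorus, the sunflower meal cap requirements are met with equality.
So sunflower meal = 1.1 kg, canola meal = 1.588 kg, meat-and-bone meal = 0.9819 kg.
Hence cost = 0.22·1.1 + 0.39·1.588 + 0.55·0.9819 = R1.4014.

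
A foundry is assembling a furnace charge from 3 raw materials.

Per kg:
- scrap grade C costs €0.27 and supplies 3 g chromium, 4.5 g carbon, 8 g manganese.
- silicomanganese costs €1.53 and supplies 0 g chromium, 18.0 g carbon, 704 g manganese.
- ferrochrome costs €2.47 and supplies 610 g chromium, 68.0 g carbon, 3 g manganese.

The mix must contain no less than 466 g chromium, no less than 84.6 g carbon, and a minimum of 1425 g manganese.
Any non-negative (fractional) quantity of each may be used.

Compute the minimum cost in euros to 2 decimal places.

€4.98

Set it up as a linear program. Let x1 = kg of scrap grade C, x2 = kg of silicomanganese, x3 = kg of ferrochrome.
min 0.27x1 + 1.53x2 + 2.47x3 s.t.:
  3x1 + 610x3 ≥ 466   (chromium)
  4.5x1 + 18x2 + 68x3 ≥ 84.6   (carbon)
  8x1 + 704x2 + 3x3 ≥ 1425   (manganese)
  x1, x2, x3 ≥ 0.
The minimum-cost mix takes nothing from scrap grade C — only silicomanganese, ferrochrome. The chromium and manganese requirements are met with equality.
Optimal quantities: silicomanganese = 2.021 kg, ferrochrome = 0.7639 kg.
Objective = 1.53·2.021 + 2.47·0.7639 = 4.9790.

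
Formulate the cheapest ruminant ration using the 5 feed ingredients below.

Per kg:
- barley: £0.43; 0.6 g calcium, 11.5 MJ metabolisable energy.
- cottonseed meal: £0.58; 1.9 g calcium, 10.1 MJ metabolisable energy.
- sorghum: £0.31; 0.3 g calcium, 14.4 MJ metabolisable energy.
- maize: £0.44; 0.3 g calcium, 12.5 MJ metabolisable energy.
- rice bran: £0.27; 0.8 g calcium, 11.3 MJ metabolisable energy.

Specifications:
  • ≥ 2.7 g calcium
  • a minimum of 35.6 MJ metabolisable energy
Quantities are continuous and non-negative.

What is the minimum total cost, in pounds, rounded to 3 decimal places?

Let x1 = kg of barley, x2 = kg of cottonseed meal, x3 = kg of sorghum, x4 = kg of maize, x5 = kg of rice bran.
Minimize 0.43x1 + 0.58x2 + 0.31x3 + 0.44x4 + 0.27x5 s.t.:
  0.6x1 + 1.9x2 + 0.3x3 + 0.3x4 + 0.8x5 ≥ 2.7   (calcium)
  11.5x1 + 10.1x2 + 14.4x3 + 12.5x4 + 11.3x5 ≥ 35.6   (metabolisable energy)
  x1, x2, x3, x4, x5 ≥ 0.
The minimum-cost mix takes nothing from barley, sorghum, maize — only cottonseed meal, rice bran. Binding constraints: calcium and metabolisable energy.
That vertex is x2 = 0.1516, x5 = 3.015.
Objective = 0.58·0.1516 + 0.27·3.015 = 0.90198.

£0.902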